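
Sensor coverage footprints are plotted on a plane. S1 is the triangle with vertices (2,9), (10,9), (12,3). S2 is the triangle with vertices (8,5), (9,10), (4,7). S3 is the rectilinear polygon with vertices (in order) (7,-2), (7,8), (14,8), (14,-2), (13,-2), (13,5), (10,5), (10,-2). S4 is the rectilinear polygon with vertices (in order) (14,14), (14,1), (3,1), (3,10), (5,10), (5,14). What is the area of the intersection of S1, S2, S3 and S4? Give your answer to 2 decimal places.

The intersection is the polygon with vertices (7,6), (7,8), (8.6,8), (8.071,5.357).
By the shoelace formula its area is 3.19.

3.19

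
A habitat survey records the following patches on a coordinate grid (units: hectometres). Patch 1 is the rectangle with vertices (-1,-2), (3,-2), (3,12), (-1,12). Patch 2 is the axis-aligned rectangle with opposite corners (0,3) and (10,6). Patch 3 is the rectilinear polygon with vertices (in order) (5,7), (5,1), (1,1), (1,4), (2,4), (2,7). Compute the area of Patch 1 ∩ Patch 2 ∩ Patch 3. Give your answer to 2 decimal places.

4.00

The intersection is the polygon with vertices (1,3), (1,4), (2,4), (2,6), (3,6), (3,3).
By the shoelace formula its area is 4.00.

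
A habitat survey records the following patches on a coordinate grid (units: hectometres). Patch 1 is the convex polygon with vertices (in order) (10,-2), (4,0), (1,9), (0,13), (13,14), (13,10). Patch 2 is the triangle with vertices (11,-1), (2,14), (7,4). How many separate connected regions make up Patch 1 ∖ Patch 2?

Patch 1 ∖ Patch 2 splits into 2 disjoint pieces (area 59.3386, area 78.2574).

2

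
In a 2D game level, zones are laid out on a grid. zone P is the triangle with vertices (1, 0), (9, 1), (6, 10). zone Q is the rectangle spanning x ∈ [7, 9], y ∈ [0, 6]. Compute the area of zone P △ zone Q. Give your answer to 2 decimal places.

|zone P| = 37.5, |zone Q| = 12, |zone P∩zone Q| = 6.0833.
|zone P △ zone Q| = |zone P| + |zone Q| − 2·|zone P∩zone Q| = 37.5 + 12 − 12.1667 = 37.33.

37.33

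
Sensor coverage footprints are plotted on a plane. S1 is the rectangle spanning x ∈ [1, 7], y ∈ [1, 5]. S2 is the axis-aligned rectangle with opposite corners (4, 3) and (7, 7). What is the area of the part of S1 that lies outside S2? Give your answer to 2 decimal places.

|S1∩S2|: x∈[4,7], y∈[3,5] → 3·2 = 6.
|S1| = 24.
|S1 ∖ S2| = |S1| − |S1∩S2| = 24 − 6 = 18.00.

18.00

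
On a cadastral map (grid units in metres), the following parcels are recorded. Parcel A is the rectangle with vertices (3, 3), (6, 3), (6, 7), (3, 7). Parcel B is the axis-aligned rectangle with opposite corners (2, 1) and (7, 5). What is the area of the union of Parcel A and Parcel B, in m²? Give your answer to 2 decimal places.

26.00

By inclusion–exclusion:
Individual areas: |Parcel A| = 12, |Parcel B| = 20.
|Parcel A∩Parcel B|: x∈[3,6], y∈[3,5] → 3·2 = 6.
|Parcel A ∪ Parcel B| = 32 − 6 = 26.00.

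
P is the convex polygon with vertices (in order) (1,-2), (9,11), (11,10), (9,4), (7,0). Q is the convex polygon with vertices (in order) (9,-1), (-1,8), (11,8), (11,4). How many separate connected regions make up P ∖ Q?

2

P ∖ Q splits into 2 disjoint pieces (area 13.7955, area 7.1026).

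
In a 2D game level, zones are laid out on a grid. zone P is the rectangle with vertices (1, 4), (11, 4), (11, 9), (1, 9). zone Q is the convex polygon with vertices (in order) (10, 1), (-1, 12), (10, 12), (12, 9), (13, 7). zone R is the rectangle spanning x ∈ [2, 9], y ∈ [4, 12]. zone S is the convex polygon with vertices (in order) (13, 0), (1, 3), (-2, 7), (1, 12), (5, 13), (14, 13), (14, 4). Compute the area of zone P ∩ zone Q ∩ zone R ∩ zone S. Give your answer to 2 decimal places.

22.50

The intersection is the polygon with vertices (2,9), (9,9), (9,4), (7,4).
By the shoelace formula its area is 22.50.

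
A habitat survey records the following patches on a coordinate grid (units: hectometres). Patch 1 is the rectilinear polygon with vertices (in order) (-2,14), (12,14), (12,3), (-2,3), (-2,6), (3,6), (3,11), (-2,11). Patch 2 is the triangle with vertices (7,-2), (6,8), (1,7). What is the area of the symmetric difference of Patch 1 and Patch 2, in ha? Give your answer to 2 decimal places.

121.80

|Patch 1| = 129, |Patch 2| = 25.5, |Patch 1∩Patch 2| = 16.35.
|Patch 1 △ Patch 2| = |Patch 1| + |Patch 2| − 2·|Patch 1∩Patch 2| = 129 + 25.5 − 32.7 = 121.80.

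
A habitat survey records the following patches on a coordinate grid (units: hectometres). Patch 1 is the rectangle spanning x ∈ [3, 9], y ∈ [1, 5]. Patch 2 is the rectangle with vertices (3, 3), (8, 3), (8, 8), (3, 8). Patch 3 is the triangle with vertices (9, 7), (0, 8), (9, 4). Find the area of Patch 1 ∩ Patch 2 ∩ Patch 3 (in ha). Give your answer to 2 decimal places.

0.35

The intersection is the polygon with vertices (8,4.444), (6.75,5), (8,5).
By the shoelace formula its area is 0.35.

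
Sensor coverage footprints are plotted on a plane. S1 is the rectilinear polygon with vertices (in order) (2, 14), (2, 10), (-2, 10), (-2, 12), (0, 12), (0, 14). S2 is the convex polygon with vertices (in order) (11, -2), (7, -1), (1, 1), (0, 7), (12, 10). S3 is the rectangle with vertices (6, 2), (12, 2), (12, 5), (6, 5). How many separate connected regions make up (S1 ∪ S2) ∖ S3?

(S1 ∪ S2) ∖ S3 splits into 2 disjoint pieces (area 12, area 83.625).

2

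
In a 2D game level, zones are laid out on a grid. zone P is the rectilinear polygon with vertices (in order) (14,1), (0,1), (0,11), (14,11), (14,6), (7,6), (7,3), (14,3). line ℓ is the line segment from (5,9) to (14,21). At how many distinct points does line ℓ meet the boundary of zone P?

The segment meets the boundary at (6.5,11).

1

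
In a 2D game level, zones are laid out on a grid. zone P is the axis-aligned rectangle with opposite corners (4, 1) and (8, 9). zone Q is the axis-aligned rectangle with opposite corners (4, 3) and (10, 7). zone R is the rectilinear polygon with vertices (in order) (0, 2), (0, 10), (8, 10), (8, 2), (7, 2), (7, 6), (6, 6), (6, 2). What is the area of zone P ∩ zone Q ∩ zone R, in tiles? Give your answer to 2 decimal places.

13.00

The intersection is the polygon with vertices (7,3), (7,6), (6,6), (6,3), (4,3), (4,7), (8,7), (8,3).
By the shoelace formula its area is 13.00.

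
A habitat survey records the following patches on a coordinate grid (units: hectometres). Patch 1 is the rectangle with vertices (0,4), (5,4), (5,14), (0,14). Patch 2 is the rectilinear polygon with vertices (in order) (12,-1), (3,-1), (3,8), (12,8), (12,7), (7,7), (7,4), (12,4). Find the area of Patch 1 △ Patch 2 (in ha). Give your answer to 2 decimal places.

100.00

|Patch 1| = 50, |Patch 2| = 66, |Patch 1∩Patch 2| = 8.
|Patch 1 △ Patch 2| = |Patch 1| + |Patch 2| − 2·|Patch 1∩Patch 2| = 50 + 66 − 16 = 100.00.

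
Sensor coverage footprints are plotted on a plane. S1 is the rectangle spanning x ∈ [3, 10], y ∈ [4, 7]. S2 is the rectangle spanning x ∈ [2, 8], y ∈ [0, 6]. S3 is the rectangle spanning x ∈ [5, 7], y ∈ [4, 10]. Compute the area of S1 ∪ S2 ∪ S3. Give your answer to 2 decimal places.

By inclusion–exclusion:
Individual areas: |S1| = 21, |S2| = 36, |S3| = 12.
|S1∩S2|: x∈[3,8], y∈[4,6] → 5·2 = 10.
|S1∩S3|: x∈[5,7], y∈[4,7] → 2·3 = 6.
|S2∩S3|: x∈[5,7], y∈[4,6] → 2·2 = 4.
|S1∩S2∩S3| = 4.
|S1 ∪ S2 ∪ S3| = 69 − 20 + 4 = 53.00.

53.00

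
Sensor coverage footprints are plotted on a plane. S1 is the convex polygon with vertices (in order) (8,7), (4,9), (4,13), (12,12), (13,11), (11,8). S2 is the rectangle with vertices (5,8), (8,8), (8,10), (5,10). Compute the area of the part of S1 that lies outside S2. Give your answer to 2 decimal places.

|S1| = 38, |S1∩S2| = 5.75.
|S1 ∖ S2| = |S1| − |S1∩S2| = 38 − 5.75 = 32.25.

32.25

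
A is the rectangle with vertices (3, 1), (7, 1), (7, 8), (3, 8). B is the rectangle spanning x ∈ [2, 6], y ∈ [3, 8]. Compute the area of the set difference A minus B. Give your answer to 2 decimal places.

|A∩B|: x∈[3,6], y∈[3,8] → 3·5 = 15.
|A| = 28.
|A ∖ B| = |A| − |A∩B| = 28 − 15 = 13.00.

13.00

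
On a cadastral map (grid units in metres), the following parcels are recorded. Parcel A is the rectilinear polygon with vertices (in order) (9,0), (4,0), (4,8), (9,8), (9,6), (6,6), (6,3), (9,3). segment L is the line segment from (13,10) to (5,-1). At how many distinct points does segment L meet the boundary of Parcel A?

2

The segment meets the boundary at (5.727,0), (7.909,3).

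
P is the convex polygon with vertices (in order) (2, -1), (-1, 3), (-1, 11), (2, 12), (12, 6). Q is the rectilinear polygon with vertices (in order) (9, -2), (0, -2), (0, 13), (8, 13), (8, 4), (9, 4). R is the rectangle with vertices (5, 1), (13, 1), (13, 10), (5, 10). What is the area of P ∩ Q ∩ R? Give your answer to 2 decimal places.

21.87

The intersection is the polygon with vertices (8,8.4), (8,4), (9,4), (9,3.9), (5,1.1), (5,10), (5.333,10).
By the shoelace formula its area is 21.87.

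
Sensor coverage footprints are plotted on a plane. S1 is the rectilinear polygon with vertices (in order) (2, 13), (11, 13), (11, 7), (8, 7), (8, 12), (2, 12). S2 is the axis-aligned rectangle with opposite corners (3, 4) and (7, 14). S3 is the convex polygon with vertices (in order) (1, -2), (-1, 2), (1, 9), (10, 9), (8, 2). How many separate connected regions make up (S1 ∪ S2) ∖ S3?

1

(S1 ∪ S2) ∖ S3 is a single connected region.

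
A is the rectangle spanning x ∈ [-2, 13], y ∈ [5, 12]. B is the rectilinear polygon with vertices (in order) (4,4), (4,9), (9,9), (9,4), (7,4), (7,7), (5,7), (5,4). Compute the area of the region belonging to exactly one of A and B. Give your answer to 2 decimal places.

92.00

|A| = 105, |B| = 19, |A∩B| = 16.
|A △ B| = |A| + |B| − 2·|A∩B| = 105 + 19 − 32 = 92.00.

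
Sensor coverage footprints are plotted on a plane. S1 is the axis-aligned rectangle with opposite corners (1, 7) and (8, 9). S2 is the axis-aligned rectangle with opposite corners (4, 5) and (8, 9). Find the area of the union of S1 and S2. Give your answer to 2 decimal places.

By inclusion–exclusion:
Individual areas: |S1| = 14, |S2| = 16.
|S1∩S2|: x∈[4,8], y∈[7,9] → 4·2 = 8.
|S1 ∪ S2| = 30 − 8 = 22.00.

22.00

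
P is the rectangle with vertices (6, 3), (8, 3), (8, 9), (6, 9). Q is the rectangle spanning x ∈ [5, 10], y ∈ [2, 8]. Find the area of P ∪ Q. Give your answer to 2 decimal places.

32.00

By inclusion–exclusion:
Individual areas: |P| = 12, |Q| = 30.
|P∩Q|: x∈[6,8], y∈[3,8] → 2·5 = 10.
|P ∪ Q| = 42 − 10 = 32.00.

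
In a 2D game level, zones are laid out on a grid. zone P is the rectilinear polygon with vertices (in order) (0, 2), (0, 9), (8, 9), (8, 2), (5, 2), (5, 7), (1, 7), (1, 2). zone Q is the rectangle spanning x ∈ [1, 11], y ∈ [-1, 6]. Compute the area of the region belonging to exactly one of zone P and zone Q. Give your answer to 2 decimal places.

82.00

|zone P| = 36, |zone Q| = 70, |zone P∩zone Q| = 12.
|zone P △ zone Q| = |zone P| + |zone Q| − 2·|zone P∩zone Q| = 36 + 70 − 24 = 82.00.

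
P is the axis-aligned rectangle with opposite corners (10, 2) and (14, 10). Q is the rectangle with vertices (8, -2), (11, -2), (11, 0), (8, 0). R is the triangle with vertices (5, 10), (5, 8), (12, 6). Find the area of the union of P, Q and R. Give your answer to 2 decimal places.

By inclusion–exclusion:
Individual areas: |P| = 32, |Q| = 6, |R| = 7.
|P∩Q| = 0 (no overlap).
|P∩R| = 0.5714.
|Q∩R| = 0.
|P∩Q∩R| = 0.
|P ∪ Q ∪ R| = 45 − 0.5714 + 0 = 44.43.

44.43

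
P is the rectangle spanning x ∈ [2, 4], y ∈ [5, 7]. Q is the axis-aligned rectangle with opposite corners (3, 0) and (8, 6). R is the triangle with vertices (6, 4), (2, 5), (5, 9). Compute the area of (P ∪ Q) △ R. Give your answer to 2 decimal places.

|P ∪ Q| = 33.
|(P ∪ Q) ∩ R| = 5.975.
|(P ∪ Q) △ R| = 33 + 9.5 − 11.95 = 30.55.

30.55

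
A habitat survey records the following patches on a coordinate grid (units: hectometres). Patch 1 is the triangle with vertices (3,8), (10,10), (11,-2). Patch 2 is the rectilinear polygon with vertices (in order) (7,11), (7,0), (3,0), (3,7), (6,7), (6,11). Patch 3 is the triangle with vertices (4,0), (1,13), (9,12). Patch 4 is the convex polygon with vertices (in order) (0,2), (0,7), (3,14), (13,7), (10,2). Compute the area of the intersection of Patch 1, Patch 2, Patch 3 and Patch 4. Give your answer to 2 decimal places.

5.98

The intersection is the polygon with vertices (5.849,4.438), (3.8,7), (6,7), (6,8.857), (7,9.143), (7,7.2).
By the shoelace formula its area is 5.98.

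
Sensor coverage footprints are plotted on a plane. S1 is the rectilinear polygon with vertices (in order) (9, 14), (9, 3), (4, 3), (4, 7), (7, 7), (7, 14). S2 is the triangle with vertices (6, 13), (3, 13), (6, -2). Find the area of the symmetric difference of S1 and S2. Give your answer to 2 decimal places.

45.30

|S1| = 34, |S2| = 22.5, |S1∩S2| = 5.6.
|S1 △ S2| = |S1| + |S2| − 2·|S1∩S2| = 34 + 22.5 − 11.2 = 45.30.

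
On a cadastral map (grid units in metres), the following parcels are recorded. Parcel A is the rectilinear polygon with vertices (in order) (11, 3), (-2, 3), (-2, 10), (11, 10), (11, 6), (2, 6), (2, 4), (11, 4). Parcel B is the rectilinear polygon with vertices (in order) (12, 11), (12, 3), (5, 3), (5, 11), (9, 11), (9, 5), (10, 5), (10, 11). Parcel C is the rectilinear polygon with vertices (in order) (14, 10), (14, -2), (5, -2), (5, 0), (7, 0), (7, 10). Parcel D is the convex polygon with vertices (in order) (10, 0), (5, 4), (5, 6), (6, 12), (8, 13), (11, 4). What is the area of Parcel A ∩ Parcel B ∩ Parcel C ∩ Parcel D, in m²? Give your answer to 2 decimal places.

12.04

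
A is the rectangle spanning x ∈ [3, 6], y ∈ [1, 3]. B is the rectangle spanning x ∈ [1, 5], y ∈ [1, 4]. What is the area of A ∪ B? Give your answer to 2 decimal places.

14.00

By inclusion–exclusion:
Individual areas: |A| = 6, |B| = 12.
|A∩B|: x∈[3,5], y∈[1,3] → 2·2 = 4.
|A ∪ B| = 18 − 4 = 14.00.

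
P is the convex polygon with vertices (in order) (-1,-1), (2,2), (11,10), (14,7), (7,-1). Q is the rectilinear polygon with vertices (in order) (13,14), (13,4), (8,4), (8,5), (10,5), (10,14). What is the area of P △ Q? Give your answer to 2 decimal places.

|P| = 68, |Q| = 32, |P∩Q| = 16.0466.
|P △ Q| = |P| + |Q| − 2·|P∩Q| = 68 + 32 − 32.0933 = 67.91.

67.91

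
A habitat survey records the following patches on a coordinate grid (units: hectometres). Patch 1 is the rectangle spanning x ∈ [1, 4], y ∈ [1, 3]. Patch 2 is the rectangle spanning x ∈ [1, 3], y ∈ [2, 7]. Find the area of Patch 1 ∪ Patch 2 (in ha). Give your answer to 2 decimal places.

By inclusion–exclusion:
Individual areas: |Patch 1| = 6, |Patch 2| = 10.
|Patch 1∩Patch 2|: x∈[1,3], y∈[2,3] → 2·1 = 2.
|Patch 1 ∪ Patch 2| = 16 − 2 = 14.00.

14.00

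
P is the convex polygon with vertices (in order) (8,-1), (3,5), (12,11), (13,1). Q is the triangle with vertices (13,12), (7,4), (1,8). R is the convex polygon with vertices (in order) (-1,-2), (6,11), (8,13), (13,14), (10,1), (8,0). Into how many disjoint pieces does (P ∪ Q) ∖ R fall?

3

(P ∪ Q) ∖ R splits into 3 disjoint pieces (area 5.1368, area 0.1667, area 17.9562).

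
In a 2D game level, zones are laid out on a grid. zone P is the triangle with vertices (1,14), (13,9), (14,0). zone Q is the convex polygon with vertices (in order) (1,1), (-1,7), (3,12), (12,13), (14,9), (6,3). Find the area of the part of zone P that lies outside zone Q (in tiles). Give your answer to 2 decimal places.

20.62

|zone P| = 51.5, |zone P∩zone Q| = 30.8805.
|zone P ∖ zone Q| = |zone P| − |zone P∩zone Q| = 51.5 − 30.8805 = 20.62.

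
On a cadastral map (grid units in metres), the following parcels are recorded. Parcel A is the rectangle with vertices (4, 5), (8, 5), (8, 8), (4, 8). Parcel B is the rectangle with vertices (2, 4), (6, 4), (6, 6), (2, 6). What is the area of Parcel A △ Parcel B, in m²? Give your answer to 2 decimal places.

16.00

|Parcel A∩Parcel B|: x∈[4,6], y∈[5,6] → 2·1 = 2.
|Parcel A △ Parcel B| = |Parcel A| + |Parcel B| − 2·|Parcel A∩Parcel B| = 12 + 8 − 4 = 16.00.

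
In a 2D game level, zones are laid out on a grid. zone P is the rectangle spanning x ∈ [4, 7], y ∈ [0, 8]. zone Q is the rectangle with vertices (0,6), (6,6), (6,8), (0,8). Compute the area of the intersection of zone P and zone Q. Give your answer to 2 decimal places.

4.00

|zone P∩zone Q|: x∈[4,6], y∈[6,8] → 2·2 = 4.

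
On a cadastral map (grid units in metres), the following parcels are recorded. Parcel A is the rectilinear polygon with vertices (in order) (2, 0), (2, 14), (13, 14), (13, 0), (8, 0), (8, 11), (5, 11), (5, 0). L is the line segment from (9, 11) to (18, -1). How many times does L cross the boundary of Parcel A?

The segment meets the boundary at (13,5.667).

1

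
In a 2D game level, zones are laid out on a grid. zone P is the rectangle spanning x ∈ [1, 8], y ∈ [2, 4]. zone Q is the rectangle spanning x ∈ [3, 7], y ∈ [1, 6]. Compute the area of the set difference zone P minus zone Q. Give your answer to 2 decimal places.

|zone P∩zone Q|: x∈[3,7], y∈[2,4] → 4·2 = 8.
|zone P| = 14.
|zone P ∖ zone Q| = |zone P| − |zone P∩zone Q| = 14 − 8 = 6.00.

6.00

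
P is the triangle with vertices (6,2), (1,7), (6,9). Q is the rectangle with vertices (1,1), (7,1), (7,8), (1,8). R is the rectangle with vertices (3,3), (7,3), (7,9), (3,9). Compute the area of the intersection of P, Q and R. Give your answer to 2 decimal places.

The intersection is the polygon with vertices (3.5,8), (6,8), (6,3), (5,3), (3,5), (3,7.8).
By the shoelace formula its area is 12.95.

12.95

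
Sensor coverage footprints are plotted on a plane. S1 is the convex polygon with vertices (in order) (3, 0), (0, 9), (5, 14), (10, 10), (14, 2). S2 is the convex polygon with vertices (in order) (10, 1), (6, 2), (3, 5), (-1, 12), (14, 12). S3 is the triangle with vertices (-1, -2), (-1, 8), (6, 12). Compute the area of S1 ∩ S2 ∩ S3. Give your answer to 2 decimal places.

12.31

The intersection is the polygon with vertices (0.723,8.985), (6,12), (2.733,5.467).
By the shoelace formula its area is 12.31.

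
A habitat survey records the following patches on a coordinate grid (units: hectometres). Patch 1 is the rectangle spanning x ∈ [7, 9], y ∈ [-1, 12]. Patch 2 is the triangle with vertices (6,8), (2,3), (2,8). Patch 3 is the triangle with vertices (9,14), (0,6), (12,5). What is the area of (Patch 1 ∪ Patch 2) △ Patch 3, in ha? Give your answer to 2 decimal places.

|Patch 1 ∪ Patch 2| = 36.
|(Patch 1 ∪ Patch 2) ∩ Patch 3| = 20.2951.
|(Patch 1 ∪ Patch 2) △ Patch 3| = 36 + 52.5 − 40.5903 = 47.91.

47.91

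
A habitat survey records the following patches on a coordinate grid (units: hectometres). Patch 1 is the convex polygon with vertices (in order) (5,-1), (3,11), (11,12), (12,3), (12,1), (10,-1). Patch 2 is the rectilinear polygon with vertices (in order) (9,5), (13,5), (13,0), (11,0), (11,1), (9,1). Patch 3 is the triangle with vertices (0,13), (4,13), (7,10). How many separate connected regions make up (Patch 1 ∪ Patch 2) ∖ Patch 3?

1

(Patch 1 ∪ Patch 2) ∖ Patch 3 is a single connected region.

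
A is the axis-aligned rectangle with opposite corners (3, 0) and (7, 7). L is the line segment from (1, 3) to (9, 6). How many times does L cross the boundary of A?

The segment meets the boundary at (7,5.25), (3,3.75).

2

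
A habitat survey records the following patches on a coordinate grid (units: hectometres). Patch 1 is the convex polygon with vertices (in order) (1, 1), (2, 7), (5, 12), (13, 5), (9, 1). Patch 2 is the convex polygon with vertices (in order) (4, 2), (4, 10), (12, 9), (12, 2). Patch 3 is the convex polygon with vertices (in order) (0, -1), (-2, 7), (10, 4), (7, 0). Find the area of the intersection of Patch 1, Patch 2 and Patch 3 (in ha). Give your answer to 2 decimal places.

15.00

The intersection is the polygon with vertices (4,2), (4,5.5), (10,4), (8.5,2).
By the shoelace formula its area is 15.00.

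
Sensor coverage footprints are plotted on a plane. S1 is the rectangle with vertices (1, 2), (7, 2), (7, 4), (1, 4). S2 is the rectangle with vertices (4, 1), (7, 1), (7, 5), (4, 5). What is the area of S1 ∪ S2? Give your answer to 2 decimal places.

18.00

By inclusion–exclusion:
Individual areas: |S1| = 12, |S2| = 12.
|S1∩S2|: x∈[4,7], y∈[2,4] → 3·2 = 6.
|S1 ∪ S2| = 24 − 6 = 18.00.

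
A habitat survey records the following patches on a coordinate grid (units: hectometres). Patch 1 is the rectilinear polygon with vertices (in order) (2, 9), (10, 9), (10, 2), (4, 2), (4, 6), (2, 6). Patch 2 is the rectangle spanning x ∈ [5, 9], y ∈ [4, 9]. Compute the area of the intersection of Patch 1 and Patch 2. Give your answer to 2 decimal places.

The intersection is the polygon with vertices (9,9), (9,4), (5,4), (5,9).
By the shoelace formula its area is 20.00.

20.00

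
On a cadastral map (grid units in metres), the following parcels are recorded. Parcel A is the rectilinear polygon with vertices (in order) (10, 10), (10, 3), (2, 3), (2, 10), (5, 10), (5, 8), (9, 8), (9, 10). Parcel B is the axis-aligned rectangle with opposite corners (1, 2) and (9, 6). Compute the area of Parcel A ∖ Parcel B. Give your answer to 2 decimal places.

27.00

|Parcel A| = 48, |Parcel A∩Parcel B| = 21.
|Parcel A ∖ Parcel B| = |Parcel A| − |Parcel A∩Parcel B| = 48 − 21 = 27.00.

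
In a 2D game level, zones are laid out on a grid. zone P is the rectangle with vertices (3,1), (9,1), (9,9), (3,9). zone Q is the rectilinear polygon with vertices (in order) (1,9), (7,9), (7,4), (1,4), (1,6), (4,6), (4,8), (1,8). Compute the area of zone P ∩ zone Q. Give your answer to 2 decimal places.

18.00

The intersection is the polygon with vertices (7,9), (7,4), (3,4), (3,6), (4,6), (4,8), (3,8), (3,9).
By the shoelace formula its area is 18.00.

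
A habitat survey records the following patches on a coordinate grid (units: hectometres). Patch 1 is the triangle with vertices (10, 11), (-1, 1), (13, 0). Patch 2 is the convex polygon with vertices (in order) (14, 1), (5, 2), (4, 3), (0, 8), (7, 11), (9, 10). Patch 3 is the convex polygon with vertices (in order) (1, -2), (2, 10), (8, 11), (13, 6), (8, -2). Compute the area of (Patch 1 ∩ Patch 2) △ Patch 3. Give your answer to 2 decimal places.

|Patch 1 ∩ Patch 2| = 49.3176.
|(Patch 1 ∩ Patch 2) ∩ Patch 3| = 45.5776.
|(Patch 1 ∩ Patch 2) △ Patch 3| = 49.3176 + 113.5 − 91.1552 = 71.66.

71.66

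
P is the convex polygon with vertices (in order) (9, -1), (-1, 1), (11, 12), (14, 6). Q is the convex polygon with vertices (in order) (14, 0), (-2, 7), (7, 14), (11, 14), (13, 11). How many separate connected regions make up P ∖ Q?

P ∖ Q splits into 2 disjoint pieces (area 35.0901, area 0.5484).

2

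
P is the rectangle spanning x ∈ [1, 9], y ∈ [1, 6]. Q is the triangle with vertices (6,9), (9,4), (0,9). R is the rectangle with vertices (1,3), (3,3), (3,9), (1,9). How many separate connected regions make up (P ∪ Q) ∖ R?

2

(P ∪ Q) ∖ R splits into 2 disjoint pieces (area 44.1, area 0.2778).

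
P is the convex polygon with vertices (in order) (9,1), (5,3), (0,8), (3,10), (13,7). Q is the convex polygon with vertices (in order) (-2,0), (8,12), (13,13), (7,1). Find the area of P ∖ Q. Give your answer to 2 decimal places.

|P| = 60.5, |P∩Q| = 32.52.
|P ∖ Q| = |P| − |P∩Q| = 60.5 − 32.52 = 27.98.

27.98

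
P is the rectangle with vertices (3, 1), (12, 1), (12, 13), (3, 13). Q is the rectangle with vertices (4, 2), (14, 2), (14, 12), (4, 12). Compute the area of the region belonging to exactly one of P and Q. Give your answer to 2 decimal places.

48.00

|P∩Q|: x∈[4,12], y∈[2,12] → 8·10 = 80.
|P △ Q| = |P| + |Q| − 2·|P∩Q| = 108 + 100 − 160 = 48.00.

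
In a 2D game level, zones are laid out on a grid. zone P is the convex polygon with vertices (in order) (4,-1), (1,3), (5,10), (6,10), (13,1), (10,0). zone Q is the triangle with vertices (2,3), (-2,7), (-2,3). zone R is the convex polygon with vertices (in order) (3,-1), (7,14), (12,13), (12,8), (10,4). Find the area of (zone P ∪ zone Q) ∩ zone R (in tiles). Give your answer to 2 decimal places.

The region (zone P ∪ zone Q) ∩ zone R is the polygon with vertices (6,10), (10.261,4.522), (10,4), (3.651,-0.535), (3.262,-0.016), (5.933,10).
By the shoelace formula its area is 32.93.

32.93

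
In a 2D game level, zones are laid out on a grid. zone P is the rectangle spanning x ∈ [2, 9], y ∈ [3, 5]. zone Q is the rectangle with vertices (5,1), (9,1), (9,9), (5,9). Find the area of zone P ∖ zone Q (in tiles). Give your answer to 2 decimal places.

|zone P∩zone Q|: x∈[5,9], y∈[3,5] → 4·2 = 8.
|zone P| = 14.
|zone P ∖ zone Q| = |zone P| − |zone P∩zone Q| = 14 − 8 = 6.00.

6.00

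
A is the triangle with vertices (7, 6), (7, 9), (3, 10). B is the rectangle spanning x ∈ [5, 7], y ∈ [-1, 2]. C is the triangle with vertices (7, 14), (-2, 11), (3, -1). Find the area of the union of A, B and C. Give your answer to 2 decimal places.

71.11

By inclusion–exclusion:
Individual areas: |A| = 6, |B| = 6, |C| = 61.5.
|A∩B| = 0.
|A∩C| = 2.3882.
|B∩C| = 0.
|A∩B∩C| = 0.
|A ∪ B ∪ C| = 73.5 − 2.3882 + 0 = 71.11.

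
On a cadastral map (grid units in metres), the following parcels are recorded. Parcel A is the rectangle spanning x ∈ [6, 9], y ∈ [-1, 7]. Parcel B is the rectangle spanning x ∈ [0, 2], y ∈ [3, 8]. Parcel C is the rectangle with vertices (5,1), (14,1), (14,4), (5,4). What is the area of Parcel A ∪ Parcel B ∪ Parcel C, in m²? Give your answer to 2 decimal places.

52.00

By inclusion–exclusion:
Individual areas: |Parcel A| = 24, |Parcel B| = 10, |Parcel C| = 27.
|Parcel A∩Parcel B| = 0 (no overlap).
|Parcel A∩Parcel C|: x∈[6,9], y∈[1,4] → 3·3 = 9.
|Parcel B∩Parcel C| = 0 (no overlap).
|Parcel A∩Parcel B∩Parcel C| = 0.
|Parcel A ∪ Parcel B ∪ Parcel C| = 61 − 9 + 0 = 52.00.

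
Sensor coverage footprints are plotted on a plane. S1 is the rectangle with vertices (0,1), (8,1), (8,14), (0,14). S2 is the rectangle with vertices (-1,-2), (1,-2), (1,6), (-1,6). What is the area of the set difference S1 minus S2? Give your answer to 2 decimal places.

|S1∩S2|: x∈[0,1], y∈[1,6] → 1·5 = 5.
|S1| = 104.
|S1 ∖ S2| = |S1| − |S1∩S2| = 104 − 5 = 99.00.

99.00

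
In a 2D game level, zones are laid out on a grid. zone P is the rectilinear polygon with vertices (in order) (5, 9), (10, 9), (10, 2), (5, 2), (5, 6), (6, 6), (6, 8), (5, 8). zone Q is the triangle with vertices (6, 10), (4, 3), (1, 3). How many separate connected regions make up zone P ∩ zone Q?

zone P ∩ zone Q is a single connected region.

1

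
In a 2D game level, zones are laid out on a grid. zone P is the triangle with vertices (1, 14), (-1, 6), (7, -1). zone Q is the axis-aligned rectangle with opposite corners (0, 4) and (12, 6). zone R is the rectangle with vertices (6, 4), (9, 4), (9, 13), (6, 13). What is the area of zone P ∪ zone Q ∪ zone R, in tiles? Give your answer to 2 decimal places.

75.52

By inclusion–exclusion:
Individual areas: |zone P| = 39, |zone Q| = 24, |zone R| = 27.
|zone P∩zone Q| = 8.4768.
|zone P∩zone R| = 0.
|zone Q∩zone R|: x∈[6,9], y∈[4,6] → 3·2 = 6.
|zone P∩zone Q∩zone R| = 0.
|zone P ∪ zone Q ∪ zone R| = 90 − 14.4768 + 0 = 75.52.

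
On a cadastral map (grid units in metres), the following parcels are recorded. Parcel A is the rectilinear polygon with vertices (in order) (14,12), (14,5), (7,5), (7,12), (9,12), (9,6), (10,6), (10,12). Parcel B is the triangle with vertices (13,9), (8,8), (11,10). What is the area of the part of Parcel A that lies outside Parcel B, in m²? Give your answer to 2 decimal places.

|Parcel A| = 43, |Parcel A∩Parcel B| = 2.8.
|Parcel A ∖ Parcel B| = |Parcel A| − |Parcel A∩Parcel B| = 43 − 2.8 = 40.20.

40.20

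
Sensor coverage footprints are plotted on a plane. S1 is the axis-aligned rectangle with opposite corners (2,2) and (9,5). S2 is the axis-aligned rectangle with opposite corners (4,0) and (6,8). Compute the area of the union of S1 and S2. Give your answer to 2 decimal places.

By inclusion–exclusion:
Individual areas: |S1| = 21, |S2| = 16.
|S1∩S2|: x∈[4,6], y∈[2,5] → 2·3 = 6.
|S1 ∪ S2| = 37 − 6 = 31.00.

31.00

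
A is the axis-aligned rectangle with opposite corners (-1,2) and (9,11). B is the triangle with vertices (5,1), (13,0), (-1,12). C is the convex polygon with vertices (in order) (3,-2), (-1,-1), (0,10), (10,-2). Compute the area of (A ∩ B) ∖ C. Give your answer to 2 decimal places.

21.06

|A ∩ B| = 29.5595.
|(A ∩ B) ∩ C| = 8.4992.
|(A ∩ B) ∖ C| = 29.5595 − 8.4992 = 21.06.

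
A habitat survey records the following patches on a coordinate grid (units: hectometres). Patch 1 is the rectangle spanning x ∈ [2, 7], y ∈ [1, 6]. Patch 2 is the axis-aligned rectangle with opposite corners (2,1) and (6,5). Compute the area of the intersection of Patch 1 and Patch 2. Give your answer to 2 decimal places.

16.00

|Patch 1∩Patch 2|: x∈[2,6], y∈[1,5] → 4·4 = 16.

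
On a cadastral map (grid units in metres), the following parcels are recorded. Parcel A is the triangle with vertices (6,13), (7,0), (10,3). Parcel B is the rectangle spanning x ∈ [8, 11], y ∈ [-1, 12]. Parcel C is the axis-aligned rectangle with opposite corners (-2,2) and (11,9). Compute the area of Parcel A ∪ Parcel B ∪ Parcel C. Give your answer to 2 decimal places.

By inclusion–exclusion:
Individual areas: |Parcel A| = 21, |Parcel B| = 39, |Parcel C| = 91.
|Parcel A∩Parcel B| = 7.
|Parcel A∩Parcel C| = 16.2615.
|Parcel B∩Parcel C|: x∈[8,11], y∈[2,9] → 3·7 = 21.
|Parcel A∩Parcel B∩Parcel C| = 6.5.
|Parcel A ∪ Parcel B ∪ Parcel C| = 151 − 44.2615 + 6.5 = 113.24.

113.24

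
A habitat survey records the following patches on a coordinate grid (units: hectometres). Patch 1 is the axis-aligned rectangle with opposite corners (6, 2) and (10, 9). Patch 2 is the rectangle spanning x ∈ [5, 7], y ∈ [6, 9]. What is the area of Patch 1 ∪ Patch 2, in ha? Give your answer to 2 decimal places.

By inclusion–exclusion:
Individual areas: |Patch 1| = 28, |Patch 2| = 6.
|Patch 1∩Patch 2|: x∈[6,7], y∈[6,9] → 1·3 = 3.
|Patch 1 ∪ Patch 2| = 34 − 3 = 31.00.

31.00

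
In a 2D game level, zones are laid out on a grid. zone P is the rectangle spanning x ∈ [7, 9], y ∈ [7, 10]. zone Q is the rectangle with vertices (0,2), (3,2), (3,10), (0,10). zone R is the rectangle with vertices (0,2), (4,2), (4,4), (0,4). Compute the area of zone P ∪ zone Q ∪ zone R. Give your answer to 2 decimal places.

By inclusion–exclusion:
Individual areas: |zone P| = 6, |zone Q| = 24, |zone R| = 8.
|zone P∩zone Q| = 0 (no overlap).
|zone P∩zone R| = 0 (no overlap).
|zone Q∩zone R|: x∈[0,3], y∈[2,4] → 3·2 = 6.
|zone P∩zone Q∩zone R| = 0.
|zone P ∪ zone Q ∪ zone R| = 38 − 6 + 0 = 32.00.

32.00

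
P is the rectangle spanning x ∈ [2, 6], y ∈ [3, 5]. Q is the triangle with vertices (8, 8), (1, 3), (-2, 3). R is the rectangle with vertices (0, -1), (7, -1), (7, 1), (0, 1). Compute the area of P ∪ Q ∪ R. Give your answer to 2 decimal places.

28.34

By inclusion–exclusion:
Individual areas: |P| = 8, |Q| = 7.5, |R| = 14.
|P∩Q| = 1.1571.
|P∩R| = 0 (no overlap).
|Q∩R| = 0.
|P∩Q∩R| = 0.
|P ∪ Q ∪ R| = 29.5 − 1.1571 + 0 = 28.34.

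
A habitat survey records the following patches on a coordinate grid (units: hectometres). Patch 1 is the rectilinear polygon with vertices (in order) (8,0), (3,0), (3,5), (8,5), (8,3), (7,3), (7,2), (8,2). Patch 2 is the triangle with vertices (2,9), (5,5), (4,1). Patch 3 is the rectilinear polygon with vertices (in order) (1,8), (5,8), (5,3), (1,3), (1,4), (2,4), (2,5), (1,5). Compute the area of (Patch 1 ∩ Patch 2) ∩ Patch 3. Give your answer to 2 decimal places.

3.00

The region (Patch 1 ∩ Patch 2) ∩ Patch 3 is the polygon with vertices (4.5,3), (3.5,3), (3,5), (5,5).
By the shoelace formula its area is 3.00.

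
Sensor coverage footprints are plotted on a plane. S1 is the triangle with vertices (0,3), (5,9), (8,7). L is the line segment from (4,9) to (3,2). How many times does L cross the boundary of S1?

2

The segment meets the boundary at (3.385,4.692), (3.793,7.552).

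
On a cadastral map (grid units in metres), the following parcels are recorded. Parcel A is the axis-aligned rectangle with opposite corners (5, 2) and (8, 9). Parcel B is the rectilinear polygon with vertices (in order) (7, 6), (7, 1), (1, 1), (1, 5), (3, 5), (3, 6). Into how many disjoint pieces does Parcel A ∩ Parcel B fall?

Parcel A ∩ Parcel B is a single connected region.

1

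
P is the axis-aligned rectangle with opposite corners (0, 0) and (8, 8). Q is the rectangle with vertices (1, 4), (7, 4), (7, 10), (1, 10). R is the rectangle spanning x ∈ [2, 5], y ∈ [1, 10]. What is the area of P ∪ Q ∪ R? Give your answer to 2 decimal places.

76.00

By inclusion–exclusion:
Individual areas: |P| = 64, |Q| = 36, |R| = 27.
|P∩Q|: x∈[1,7], y∈[4,8] → 6·4 = 24.
|P∩R|: x∈[2,5], y∈[1,8] → 3·7 = 21.
|Q∩R|: x∈[2,5], y∈[4,10] → 3·6 = 18.
|P∩Q∩R| = 12.
|P ∪ Q ∪ R| = 127 − 63 + 12 = 76.00.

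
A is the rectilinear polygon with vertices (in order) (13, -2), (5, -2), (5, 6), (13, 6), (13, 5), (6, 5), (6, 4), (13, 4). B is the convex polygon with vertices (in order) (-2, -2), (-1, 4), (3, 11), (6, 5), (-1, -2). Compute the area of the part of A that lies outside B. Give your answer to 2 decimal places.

55.75

|A| = 57, |A∩B| = 1.25.
|A ∖ B| = |A| − |A∩B| = 57 − 1.25 = 55.75.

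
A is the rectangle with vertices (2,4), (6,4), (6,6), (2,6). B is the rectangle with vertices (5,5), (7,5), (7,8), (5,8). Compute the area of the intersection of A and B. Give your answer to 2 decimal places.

1.00

|A∩B|: x∈[5,6], y∈[5,6] → 1·1 = 1.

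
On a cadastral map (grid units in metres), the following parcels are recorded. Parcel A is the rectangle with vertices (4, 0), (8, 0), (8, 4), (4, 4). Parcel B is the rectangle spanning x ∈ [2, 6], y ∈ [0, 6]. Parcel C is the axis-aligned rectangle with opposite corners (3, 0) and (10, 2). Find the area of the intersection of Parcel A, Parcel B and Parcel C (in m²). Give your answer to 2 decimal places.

The intersection is the polygon with vertices (6,0), (4,0), (4,2), (6,2).
By the shoelace formula its area is 4.00.

4.00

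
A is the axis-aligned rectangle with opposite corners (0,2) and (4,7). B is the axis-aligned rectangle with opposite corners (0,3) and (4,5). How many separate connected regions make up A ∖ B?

A ∖ B splits into 2 disjoint pieces (area 4, area 8).

2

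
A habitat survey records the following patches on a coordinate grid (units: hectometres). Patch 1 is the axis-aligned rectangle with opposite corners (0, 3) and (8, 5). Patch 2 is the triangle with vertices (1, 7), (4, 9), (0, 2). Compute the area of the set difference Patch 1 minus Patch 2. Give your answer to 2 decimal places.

|Patch 1| = 16, |Patch 1∩Patch 2| = 1.4857.
|Patch 1 ∖ Patch 2| = |Patch 1| − |Patch 1∩Patch 2| = 16 − 1.4857 = 14.51.

14.51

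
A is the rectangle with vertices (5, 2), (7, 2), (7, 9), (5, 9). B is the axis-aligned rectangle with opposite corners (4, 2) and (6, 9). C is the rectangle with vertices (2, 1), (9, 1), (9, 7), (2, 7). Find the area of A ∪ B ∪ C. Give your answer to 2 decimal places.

By inclusion–exclusion:
Individual areas: |A| = 14, |B| = 14, |C| = 42.
|A∩B|: x∈[5,6], y∈[2,9] → 1·7 = 7.
|A∩C|: x∈[5,7], y∈[2,7] → 2·5 = 10.
|B∩C|: x∈[4,6], y∈[2,7] → 2·5 = 10.
|A∩B∩C| = 5.
|A ∪ B ∪ C| = 70 − 27 + 5 = 48.00.

48.00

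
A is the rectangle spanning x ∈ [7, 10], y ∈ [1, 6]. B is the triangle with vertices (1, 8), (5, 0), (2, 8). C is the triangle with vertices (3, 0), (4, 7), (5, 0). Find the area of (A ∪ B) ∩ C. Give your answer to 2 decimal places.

The region (A ∪ B) ∩ C is the polygon with vertices (3.444,3.111), (3.552,3.862), (5,0).
By the shoelace formula its area is 0.75.

0.75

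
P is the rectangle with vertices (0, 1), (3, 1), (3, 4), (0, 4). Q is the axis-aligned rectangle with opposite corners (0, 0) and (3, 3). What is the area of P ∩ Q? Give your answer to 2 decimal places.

6.00

|P∩Q|: x∈[0,3], y∈[1,3] → 3·2 = 6.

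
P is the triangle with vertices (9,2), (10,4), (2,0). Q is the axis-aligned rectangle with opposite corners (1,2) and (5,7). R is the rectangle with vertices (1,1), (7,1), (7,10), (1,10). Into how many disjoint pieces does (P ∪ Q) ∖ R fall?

2

(P ∪ Q) ∖ R splits into 2 disjoint pieces (area 0.75, area 3.3214).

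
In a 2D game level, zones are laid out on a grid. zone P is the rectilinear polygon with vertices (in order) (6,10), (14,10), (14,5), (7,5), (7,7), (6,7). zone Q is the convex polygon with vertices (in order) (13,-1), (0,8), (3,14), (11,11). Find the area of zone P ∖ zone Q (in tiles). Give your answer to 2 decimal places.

12.08

|zone P| = 38, |zone P∩zone Q| = 25.9167.
|zone P ∖ zone Q| = |zone P| − |zone P∩zone Q| = 38 − 25.9167 = 12.08.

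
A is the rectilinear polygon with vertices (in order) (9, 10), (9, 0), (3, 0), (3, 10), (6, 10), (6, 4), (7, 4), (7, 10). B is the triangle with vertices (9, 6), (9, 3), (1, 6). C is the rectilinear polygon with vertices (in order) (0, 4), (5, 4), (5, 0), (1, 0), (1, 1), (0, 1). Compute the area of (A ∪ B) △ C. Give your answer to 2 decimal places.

59.73

|A ∪ B| = 56.7292.
|(A ∪ B) ∩ C| = 8.
|(A ∪ B) △ C| = 56.7292 + 19 − 16 = 59.73.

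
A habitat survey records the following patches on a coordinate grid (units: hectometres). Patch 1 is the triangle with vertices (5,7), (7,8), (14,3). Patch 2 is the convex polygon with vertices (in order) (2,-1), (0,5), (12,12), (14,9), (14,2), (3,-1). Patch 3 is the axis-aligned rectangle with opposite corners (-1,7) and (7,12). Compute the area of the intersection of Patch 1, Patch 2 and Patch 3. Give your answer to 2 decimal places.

The intersection is the polygon with vertices (7,8), (7,7), (5,7).
By the shoelace formula its area is 1.00.

1.00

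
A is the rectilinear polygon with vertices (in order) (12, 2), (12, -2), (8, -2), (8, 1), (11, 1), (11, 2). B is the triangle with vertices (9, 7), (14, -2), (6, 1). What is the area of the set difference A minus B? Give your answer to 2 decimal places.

|A| = 13, |A∩B| = 6.9556.
|A ∖ B| = |A| − |A∩B| = 13 − 6.9556 = 6.04.

6.04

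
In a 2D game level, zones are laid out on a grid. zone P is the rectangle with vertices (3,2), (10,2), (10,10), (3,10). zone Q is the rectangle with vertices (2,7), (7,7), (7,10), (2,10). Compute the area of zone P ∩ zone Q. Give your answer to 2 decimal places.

|zone P∩zone Q|: x∈[3,7], y∈[7,10] → 4·3 = 12.

12.00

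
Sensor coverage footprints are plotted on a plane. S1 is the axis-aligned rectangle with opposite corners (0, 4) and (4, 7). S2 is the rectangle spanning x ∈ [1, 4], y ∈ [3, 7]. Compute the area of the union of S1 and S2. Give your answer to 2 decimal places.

By inclusion–exclusion:
Individual areas: |S1| = 12, |S2| = 12.
|S1∩S2|: x∈[1,4], y∈[4,7] → 3·3 = 9.
|S1 ∪ S2| = 24 − 9 = 15.00.

15.00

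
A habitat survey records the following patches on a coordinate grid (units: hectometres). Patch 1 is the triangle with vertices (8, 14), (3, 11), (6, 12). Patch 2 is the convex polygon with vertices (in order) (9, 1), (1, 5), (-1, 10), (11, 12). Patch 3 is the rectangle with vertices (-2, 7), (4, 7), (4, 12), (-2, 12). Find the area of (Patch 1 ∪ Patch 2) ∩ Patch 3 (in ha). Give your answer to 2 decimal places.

15.42

|Patch 1 ∪ Patch 2| = 82.
|(Patch 1 ∪ Patch 2) ∩ Patch 3| = 15.42.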